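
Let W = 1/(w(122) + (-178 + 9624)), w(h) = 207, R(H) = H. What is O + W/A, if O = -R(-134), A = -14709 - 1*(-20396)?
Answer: 7356145875/54896611 ≈ 134.00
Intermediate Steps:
W = 1/9653 (W = 1/(207 + (-178 + 9624)) = 1/(207 + 9446) = 1/9653 ≈ 0.00010359)
A = 5687 (A = -14709 + 20396 = 5687)
O = 134 (O = -1*(-134) = 134)
O + W/A = 134 + (1/9653)/5687 = 134 + (1/9653)*(1/5687) = 134 + 1/54896611 = 7356145875/54896611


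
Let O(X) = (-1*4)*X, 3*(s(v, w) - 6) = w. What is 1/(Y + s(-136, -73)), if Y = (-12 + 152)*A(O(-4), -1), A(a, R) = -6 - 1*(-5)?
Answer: -3/475 ≈ -0.0063158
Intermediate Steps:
s(v, w) = 6 + w/3
O(X) = -4*X
A(a, R) = -1 (A(a, R) = -6 + 5 = -1)
Y = -140 (Y = (-12 + 152)*(-1) = 140*(-1) = -140)
1/(Y + s(-136, -73)) = 1/(-140 + (6 + (1/3)*(-73))) = 1/(-140 + (6 - 73/3)) = 1/(-140 - 55/3) = 1/(-475/3) = -3/475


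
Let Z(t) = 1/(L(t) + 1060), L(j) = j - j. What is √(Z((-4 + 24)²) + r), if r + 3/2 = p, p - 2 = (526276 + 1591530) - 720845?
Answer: √392406485615/530 ≈ 1181.9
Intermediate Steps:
p = 1396963 (p = 2 + ((526276 + 1591530) - 720845) = 2 + (2117806 - 720845) = 2 + 1396961 = 1396963)
r = 2793923/2 (r = -3/2 + 1396963 = 2793923/2 ≈ 1.3970e+6)
L(j) = 0
Z(t) = 1/1060 (Z(t) = 1/(0 + 1060) = 1/1060)
√(Z((-4 + 24)²) + r) = √(1/1060 + 2793923/2) = √(1480779191/1060) = √392406485615/530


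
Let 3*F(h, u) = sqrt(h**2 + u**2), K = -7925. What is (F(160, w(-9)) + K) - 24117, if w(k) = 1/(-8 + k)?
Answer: -32042 + sqrt(7398401)/51 ≈ -31989.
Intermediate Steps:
F(h, u) = sqrt(h**2 + u**2)/3
(F(160, w(-9)) + K) - 24117 = (sqrt(160**2 + (1/(-8 - 9))**2)/3 - 7925) - 24117 = (sqrt(25600 + (1/(-17))**2)/3 - 7925) - 24117 = (sqrt(25600 + (-1/17)**2)/3 - 7925) - 24117 = (sqrt(25600 + 1/289)/3 - 7925) - 24117 = (sqrt(7398401/289)/3 - 7925) - 24117 = ((sqrt(7398401)/17)/3 - 7925) - 24117 = (sqrt(7398401)/51 - 7925) - 24117 = (-7925 + sqrt(7398401)/51) - 24117 = -32042 + sqrt(7398401)/51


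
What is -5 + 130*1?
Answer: 125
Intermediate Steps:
-5 + 130*1 = -5 + 130 = 125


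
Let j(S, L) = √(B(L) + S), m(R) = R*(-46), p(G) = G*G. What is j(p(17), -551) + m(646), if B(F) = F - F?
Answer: -29699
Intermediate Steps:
p(G) = G²
m(R) = -46*R
B(F) = 0
j(S, L) = √S (j(S, L) = √(0 + S) = √S)
j(p(17), -551) + m(646) = √(17²) - 46*646 = √289 - 29716 = 17 - 29716 = -29699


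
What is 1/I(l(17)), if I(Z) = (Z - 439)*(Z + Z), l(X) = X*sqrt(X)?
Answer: -1/375616 - 439*sqrt(17)/108553024 ≈ -1.9337e-5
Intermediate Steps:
l(X) = X**(3/2)
I(Z) = 2*Z*(-439 + Z) (I(Z) = (-439 + Z)*(2*Z) = 2*Z*(-439 + Z))
1/I(l(17)) = 1/(2*17**(3/2)*(-439 + 17**(3/2))) = 1/(2*(17*sqrt(17))*(-439 + 17*sqrt(17))) = 1/(34*sqrt(17)*(-439 + 17*sqrt(17))) = sqrt(17)/(578*(-439 + 17*sqrt(17)))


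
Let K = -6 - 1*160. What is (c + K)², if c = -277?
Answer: 196249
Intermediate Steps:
K = -166 (K = -6 - 160 = -166)
(c + K)² = (-277 - 166)² = (-443)² = 196249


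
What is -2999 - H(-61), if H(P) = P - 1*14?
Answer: -2924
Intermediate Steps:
H(P) = -14 + P (H(P) = P - 14 = -14 + P)
-2999 - H(-61) = -2999 - (-14 - 61) = -2999 - 1*(-75) = -2999 + 75 = -2924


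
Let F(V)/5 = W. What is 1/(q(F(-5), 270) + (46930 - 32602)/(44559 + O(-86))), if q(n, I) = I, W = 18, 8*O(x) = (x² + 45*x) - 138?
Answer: 89965/24319206 ≈ 0.0036993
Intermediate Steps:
O(x) = -69/4 + x²/8 + 45*x/8 (O(x) = ((x² + 45*x) - 138)/8 = (-138 + x² + 45*x)/8 = -69/4 + x²/8 + 45*x/8)
F(V) = 90 (F(V) = 5*18 = 90)
1/(q(F(-5), 270) + (46930 - 32602)/(44559 + O(-86))) = 1/(270 + (46930 - 32602)/(44559 + (-69/4 + (⅛)*(-86)² + (45/8)*(-86)))) = 1/(270 + 14328/(44559 + (-69/4 + (⅛)*7396 - 1935/4))) = 1/(270 + 14328/(44559 + (-69/4 + 1849/2 - 1935/4))) = 1/(270 + 14328/(44559 + 847/2)) = 1/(270 + 14328/(89965/2)) = 1/(270 + 14328*(2/89965)) = 1/(270 + 28656/89965) = 1/(24319206/89965) = 89965/24319206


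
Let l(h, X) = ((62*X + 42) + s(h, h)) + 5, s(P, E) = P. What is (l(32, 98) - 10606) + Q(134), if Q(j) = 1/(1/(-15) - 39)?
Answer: -2608301/586 ≈ -4451.0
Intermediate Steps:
Q(j) = -15/586 (Q(j) = 1/(-1/15 - 39) = 1/(-586/15) = -15/586)
l(h, X) = 47 + h + 62*X (l(h, X) = ((62*X + 42) + h) + 5 = ((42 + 62*X) + h) + 5 = (42 + h + 62*X) + 5 = 47 + h + 62*X)
(l(32, 98) - 10606) + Q(134) = ((47 + 32 + 62*98) - 10606) - 15/586 = ((47 + 32 + 6076) - 10606) - 15/586 = (6155 - 10606) - 15/586 = -4451 - 15/586 = -2608301/586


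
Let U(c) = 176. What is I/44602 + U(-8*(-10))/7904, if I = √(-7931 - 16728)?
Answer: 11/494 + I*√24659/44602 ≈ 0.022267 + 0.0035207*I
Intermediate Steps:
I = I*√24659 (I = √(-24659) = I*√24659 ≈ 157.03*I)
I/44602 + U(-8*(-10))/7904 = (I*√24659)/44602 + 176/7904 = (I*√24659)*(1/44602) + 176*(1/7904) = I*√24659/44602 + 11/494 = 11/494 + I*√24659/44602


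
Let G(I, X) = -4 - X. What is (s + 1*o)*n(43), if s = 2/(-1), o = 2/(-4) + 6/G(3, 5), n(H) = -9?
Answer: 57/2 ≈ 28.500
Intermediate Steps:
o = -7/6 (o = 2/(-4) + 6/(-4 - 1*5) = 2*(-1/4) + 6/(-4 - 5) = -1/2 + 6/(-9) = -1/2 + 6*(-1/9) = -1/2 - 2/3 = -7/6 ≈ -1.1667)
s = -2 (s = 2*(-1) = -2)
(s + 1*o)*n(43) = (-2 + 1*(-7/6))*(-9) = (-2 - 7/6)*(-9) = -19/6*(-9) = 57/2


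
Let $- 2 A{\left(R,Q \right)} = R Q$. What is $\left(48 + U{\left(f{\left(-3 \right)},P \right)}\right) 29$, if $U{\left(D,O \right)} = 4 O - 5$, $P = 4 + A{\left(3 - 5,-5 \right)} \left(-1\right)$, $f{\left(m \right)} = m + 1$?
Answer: $2291$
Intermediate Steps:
$A{\left(R,Q \right)} = - \frac{Q R}{2}$ ($A{\left(R,Q \right)} = - \frac{R Q}{2} = - \frac{Q R}{2}$)
$f{\left(m \right)} = 1 + m$
$P = 9$ ($P = 4 + \left(- \frac{1}{2}\right) \left(-5\right) \left(3 - 5\right) \left(-1\right) = 4 + \left(- \frac{1}{2}\right) \left(-5\right) \left(-2\right) \left(-1\right) = 4 - -5 = 4 + 5 = 9$)
$U{\left(D,O \right)} = -5 + 4 O$
$\left(48 + U{\left(f{\left(-3 \right)},P \right)}\right) 29 = \left(48 + \left(-5 + 4 \cdot 9\right)\right) 29 = \left(48 + \left(-5 + 36\right)\right) 29 = \left(48 + 31\right) 29 = 79 \cdot 29 = 2291$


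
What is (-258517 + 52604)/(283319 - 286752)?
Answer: 205913/3433 ≈ 59.980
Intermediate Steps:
(-258517 + 52604)/(283319 - 286752) = -205913/(-3433) = -205913*(-1/3433) = 205913/3433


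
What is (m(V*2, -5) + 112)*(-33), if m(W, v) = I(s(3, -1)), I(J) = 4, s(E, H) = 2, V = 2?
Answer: -3828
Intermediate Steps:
m(W, v) = 4
(m(V*2, -5) + 112)*(-33) = (4 + 112)*(-33) = 116*(-33) = -3828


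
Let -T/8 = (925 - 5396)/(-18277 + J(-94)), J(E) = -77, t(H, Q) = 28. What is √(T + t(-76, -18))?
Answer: 4*√137122734/9177 ≈ 5.1040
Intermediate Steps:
T = -17884/9177 (T = -8*(925 - 5396)/(-18277 - 77) = -(-35768)/(-18354) = -(-35768)*(-1)/18354 = -8*4471/18354 = -17884/9177 ≈ -1.9488)
√(T + t(-76, -18)) = √(-17884/9177 + 28) = √(239072/9177) = 4*√137122734/9177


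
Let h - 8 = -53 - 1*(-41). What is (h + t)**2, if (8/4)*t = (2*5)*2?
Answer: 36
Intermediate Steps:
h = -4 (h = 8 + (-53 - 1*(-41)) = 8 + (-53 + 41) = 8 - 12 = -4)
t = 10 (t = ((2*5)*2)/2 = (10*2)/2 = (1/2)*20 = 10)
(h + t)**2 = (-4 + 10)**2 = 6**2 = 36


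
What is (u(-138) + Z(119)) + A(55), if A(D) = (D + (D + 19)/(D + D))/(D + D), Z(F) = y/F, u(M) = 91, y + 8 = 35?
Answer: 33021589/359975 ≈ 91.733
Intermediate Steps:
y = 27 (y = -8 + 35 = 27)
Z(F) = 27/F
A(D) = (D + (19 + D)/(2*D))/(2*D) (A(D) = (D + (19 + D)/((2*D)))/((2*D)) = (D + (19 + D)*(1/(2*D)))*(1/(2*D)) = (D + (19 + D)/(2*D))*(1/(2*D)) = (D + (19 + D)/(2*D))/(2*D))
(u(-138) + Z(119)) + A(55) = (91 + 27/119) + (1/4)*(19 + 55 + 2*55**2)/55**2 = (91 + 27*(1/119)) + (1/4)*(1/3025)*(19 + 55 + 2*3025) = (91 + 27/119) + (1/4)*(1/3025)*(19 + 55 + 6050) = 10856/119 + (1/4)*(1/3025)*6124 = 10856/119 + 1531/3025 = 33021589/359975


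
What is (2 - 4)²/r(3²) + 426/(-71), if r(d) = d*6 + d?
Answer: -374/63 ≈ -5.9365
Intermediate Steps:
r(d) = 7*d (r(d) = 6*d + d = 7*d)
(2 - 4)²/r(3²) + 426/(-71) = (2 - 4)²/((7*3²)) + 426/(-71) = (-2)²/((7*9)) + 426*(-1/71) = 4/63 - 6 = -374/63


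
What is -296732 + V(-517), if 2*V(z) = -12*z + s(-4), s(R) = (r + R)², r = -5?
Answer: -587179/2 ≈ -2.9359e+5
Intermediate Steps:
s(R) = (-5 + R)²
V(z) = 81/2 - 6*z (V(z) = (-12*z + (-5 - 4)²)/2 = (-12*z + (-9)²)/2 = (-12*z + 81)/2 = (81 - 12*z)/2 = 81/2 - 6*z)
-296732 + V(-517) = -296732 + (81/2 - 6*(-517)) = -296732 + (81/2 + 3102) = -296732 + 6285/2 = -587179/2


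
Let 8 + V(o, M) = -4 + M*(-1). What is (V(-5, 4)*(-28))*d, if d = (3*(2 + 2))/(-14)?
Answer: -384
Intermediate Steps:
V(o, M) = -12 - M (V(o, M) = -8 + (-4 + M*(-1)) = -8 + (-4 - M) = -12 - M)
d = -6/7 (d = (3*4)*(-1/14) = 12*(-1/14) = -6/7 ≈ -0.85714)
(V(-5, 4)*(-28))*d = ((-12 - 1*4)*(-28))*(-6/7) = ((-12 - 4)*(-28))*(-6/7) = -16*(-28)*(-6/7) = 448*(-6/7) = -384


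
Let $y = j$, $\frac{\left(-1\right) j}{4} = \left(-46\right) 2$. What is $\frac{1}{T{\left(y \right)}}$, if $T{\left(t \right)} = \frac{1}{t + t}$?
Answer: $736$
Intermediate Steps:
$j = 368$ ($j = - 4 \left(\left(-46\right) 2\right) = \left(-4\right) \left(-92\right) = 368$)
$y = 368$
$T{\left(t \right)} = \frac{1}{2 t}$
$\frac{1}{T{\left(y \right)}} = \frac{1}{\frac{1}{2} \cdot \frac{1}{368}} = \frac{1}{\frac{1}{736}} = 736$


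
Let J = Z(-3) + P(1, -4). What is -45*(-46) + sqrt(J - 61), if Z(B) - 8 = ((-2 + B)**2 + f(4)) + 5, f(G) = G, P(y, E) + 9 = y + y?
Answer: 2070 + I*sqrt(26) ≈ 2070.0 + 5.099*I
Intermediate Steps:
P(y, E) = -9 + 2*y (P(y, E) = -9 + (y + y) = -9 + 2*y)
Z(B) = 17 + (-2 + B)**2 (Z(B) = 8 + (((-2 + B)**2 + 4) + 5) = 8 + ((4 + (-2 + B)**2) + 5) = 8 + (9 + (-2 + B)**2) = 17 + (-2 + B)**2)
J = 35 (J = (17 + (-2 - 3)**2) + (-9 + 2*1) = (17 + (-5)**2) + (-9 + 2) = (17 + 25) - 7 = 42 - 7 = 35)
-45*(-46) + sqrt(J - 61) = -45*(-46) + sqrt(35 - 61) = 2070 + sqrt(-26) = 2070 + I*sqrt(26)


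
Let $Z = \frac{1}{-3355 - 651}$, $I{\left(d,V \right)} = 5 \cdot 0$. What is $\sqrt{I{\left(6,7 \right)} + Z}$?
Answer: $\frac{i \sqrt{4006}}{4006} \approx 0.0158 i$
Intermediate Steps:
$I{\left(d,V \right)} = 0$
$Z = - \frac{1}{4006}$ ($Z = \frac{1}{-4006} = - \frac{1}{4006} \approx -0.00024963$)
$\sqrt{I{\left(6,7 \right)} + Z} = \sqrt{0 - \frac{1}{4006}} = \sqrt{- \frac{1}{4006}} = \frac{i \sqrt{4006}}{4006}$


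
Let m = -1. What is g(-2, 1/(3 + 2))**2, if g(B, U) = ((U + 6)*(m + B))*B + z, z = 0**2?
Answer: 34596/25 ≈ 1383.8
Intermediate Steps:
z = 0
g(B, U) = B*(-1 + B)*(6 + U) (g(B, U) = ((U + 6)*(-1 + B))*B + 0 = ((6 + U)*(-1 + B))*B + 0 = ((-1 + B)*(6 + U))*B + 0 = B*(-1 + B)*(6 + U) + 0 = B*(-1 + B)*(6 + U))
g(-2, 1/(3 + 2))**2 = (-2*(-6 - 1/(3 + 2) + 6*(-2) - 2/(3 + 2)))**2 = (-2*(-6 - 1/5 - 12 - 2/5))**2 = (-2*(-93/5))**2 = (186/5)**2 = 34596/25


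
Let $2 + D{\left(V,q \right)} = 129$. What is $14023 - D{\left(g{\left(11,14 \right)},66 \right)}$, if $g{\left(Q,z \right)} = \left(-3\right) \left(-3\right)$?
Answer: $13896$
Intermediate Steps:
$g{\left(Q,z \right)} = 9$
$D{\left(V,q \right)} = 127$ ($D{\left(V,q \right)} = -2 + 129 = 127$)
$14023 - D{\left(g{\left(11,14 \right)},66 \right)} = 14023 - 127 = 13896$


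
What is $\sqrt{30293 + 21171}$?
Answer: $2 \sqrt{12866} \approx 226.86$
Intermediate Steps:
$\sqrt{30293 + 21171} = \sqrt{51464} = 2 \sqrt{12866}$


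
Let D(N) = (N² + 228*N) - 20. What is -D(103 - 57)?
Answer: -12584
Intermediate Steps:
D(N) = -20 + N² + 228*N
-D(103 - 57) = -(-20 + (103 - 57)² + 228*(103 - 57)) = -(-20 + 46² + 228*46) = -(-20 + 2116 + 10488) = -1*12584 = -12584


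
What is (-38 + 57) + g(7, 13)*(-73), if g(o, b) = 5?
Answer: -346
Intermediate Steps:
(-38 + 57) + g(7, 13)*(-73) = (-38 + 57) + 5*(-73) = 19 - 365 = -346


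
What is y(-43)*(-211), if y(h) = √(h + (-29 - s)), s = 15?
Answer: -211*I*√87 ≈ -1968.1*I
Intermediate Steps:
y(h) = √(-44 + h) (y(h) = √(h + (-29 - 1*15)) = √(h + (-29 - 15)) = √(h - 44) = √(-44 + h))
y(-43)*(-211) = √(-44 - 43)*(-211) = √(-87)*(-211) = (I*√87)*(-211) = -211*I*√87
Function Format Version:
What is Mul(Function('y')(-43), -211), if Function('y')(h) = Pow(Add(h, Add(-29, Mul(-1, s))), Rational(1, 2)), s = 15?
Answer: Mul(-211, I, Pow(87, Rational(1, 2))) ≈ Mul(-1968.1, I)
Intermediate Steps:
Function('y')(h) = Pow(Add(-44, h), Rational(1, 2)) (Function('y')(h) = Pow(Add(h, Add(-29, Mul(-1, 15))), Rational(1, 2)) = Pow(Add(h, Add(-29, -15)), Rational(1, 2)) = Pow(Add(h, -44), Rational(1, 2)) = Pow(Add(-44, h), Rational(1, 2)))
Mul(Function('y')(-43), -211) = Mul(Pow(Add(-44, -43), Rational(1, 2)), -211) = Mul(Pow(-87, Rational(1, 2)), -211) = Mul(Mul(I, Pow(87, Rational(1, 2))), -211) = Mul(-211, I, Pow(87, Rational(1, 2)))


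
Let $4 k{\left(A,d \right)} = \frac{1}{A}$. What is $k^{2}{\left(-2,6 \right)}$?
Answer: $\frac{1}{64} \approx 0.015625$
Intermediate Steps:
$k{\left(A,d \right)} = \frac{1}{4 A}$
$k^{2}{\left(-2,6 \right)} = \left(\frac{1}{4 \left(-2\right)}\right)^{2} = \left(\frac{1}{4} \left(- \frac{1}{2}\right)\right)^{2} = \left(- \frac{1}{8}\right)^{2} = \frac{1}{64}$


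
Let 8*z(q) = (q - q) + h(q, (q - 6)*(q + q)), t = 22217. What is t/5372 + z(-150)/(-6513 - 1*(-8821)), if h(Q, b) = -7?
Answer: 102544271/24797152 ≈ 4.1353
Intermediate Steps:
z(q) = -7/8 (z(q) = ((q - q) - 7)/8 = (0 - 7)/8 = (⅛)*(-7) = -7/8)
t/5372 + z(-150)/(-6513 - 1*(-8821)) = 22217/5372 - 7/(8*(-6513 - 1*(-8821))) = 22217*(1/5372) - 7/(8*(-6513 + 8821)) = 22217/5372 - 7/8/2308 = 22217/5372 - 7/8*1/2308 = 22217/5372 - 7/18464 = 102544271/24797152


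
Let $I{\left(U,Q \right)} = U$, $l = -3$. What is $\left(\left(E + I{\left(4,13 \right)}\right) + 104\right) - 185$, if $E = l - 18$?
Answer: $-98$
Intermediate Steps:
$E = -21$ ($E = -3 - 18 = -21$)
$\left(\left(E + I{\left(4,13 \right)}\right) + 104\right) - 185 = \left(\left(-21 + 4\right) + 104\right) - 185 = \left(-17 + 104\right) - 185 = 87 - 185 = -98$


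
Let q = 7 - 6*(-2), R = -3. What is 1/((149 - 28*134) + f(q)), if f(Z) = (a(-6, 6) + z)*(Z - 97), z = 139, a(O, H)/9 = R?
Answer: -1/12339 ≈ -8.1044e-5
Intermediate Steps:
a(O, H) = -27 (a(O, H) = 9*(-3) = -27)
q = 19 (q = 7 + 12 = 19)
f(Z) = -10864 + 112*Z (f(Z) = (-27 + 139)*(Z - 97) = 112*(-97 + Z) = -10864 + 112*Z)
1/((149 - 28*134) + f(q)) = 1/((149 - 28*134) + (-10864 + 112*19)) = 1/((149 - 3752) + (-10864 + 2128)) = 1/(-3603 - 8736) = 1/(-12339) = -1/12339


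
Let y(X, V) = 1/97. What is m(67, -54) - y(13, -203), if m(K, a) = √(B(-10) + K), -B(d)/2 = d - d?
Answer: -1/97 + √67 ≈ 8.1750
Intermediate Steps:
y(X, V) = 1/97
B(d) = 0 (B(d) = -2*(d - d) = -2*0 = 0)
m(K, a) = √K (m(K, a) = √(0 + K) = √K)
m(67, -54) - y(13, -203) = √67 - 1*1/97 = √67 - 1/97 = -1/97 + √67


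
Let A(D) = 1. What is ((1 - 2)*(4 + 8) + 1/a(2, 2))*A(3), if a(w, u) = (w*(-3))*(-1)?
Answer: -71/6 ≈ -11.833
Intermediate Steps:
a(w, u) = 3*w (a(w, u) = -3*w*(-1) = 3*w)
((1 - 2)*(4 + 8) + 1/a(2, 2))*A(3) = ((1 - 2)*(4 + 8) + 1/(3*2))*1 = (-1*12 + 1/6)*1 = (-12 + ⅙)*1 = -71/6*1 = -71/6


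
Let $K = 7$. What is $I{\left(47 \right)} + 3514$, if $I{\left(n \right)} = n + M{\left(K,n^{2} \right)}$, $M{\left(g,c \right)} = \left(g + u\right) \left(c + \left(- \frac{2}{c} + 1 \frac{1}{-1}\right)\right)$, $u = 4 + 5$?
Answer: $\frac{85905769}{2209} \approx 38889.0$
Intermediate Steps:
$u = 9$
$M{\left(g,c \right)} = \left(9 + g\right) \left(-1 + c - \frac{2}{c}\right)$ ($M{\left(g,c \right)} = \left(g + 9\right) \left(c + \left(- \frac{2}{c} + 1 \frac{1}{-1}\right)\right) = \left(9 + g\right) \left(c + \left(- \frac{2}{c} + 1 \left(-1\right)\right)\right) = \left(9 + g\right) \left(c - \left(1 + \frac{2}{c}\right)\right) = \left(9 + g\right) \left(-1 + c - \frac{2}{c}\right)$)
$I{\left(n \right)} = n + \frac{-32 + n^{2} \left(-16 + 16 n^{2}\right)}{n^{2}}$ ($I{\left(n \right)} = n + \frac{-18 - 14 + n^{2} \left(-9 - 7 + 9 n^{2} + n^{2} \cdot 7\right)}{n^{2}} = n + \frac{-18 - 14 + n^{2} \left(-9 - 7 + 9 n^{2} + 7 n^{2}\right)}{n^{2}} = n + \frac{-18 - 14 + n^{2} \left(-16 + 16 n^{2}\right)}{n^{2}} = n + \frac{-32 + n^{2} \left(-16 + 16 n^{2}\right)}{n^{2}}$)
$I{\left(47 \right)} + 3514 = \left(-16 + 47 - \frac{32}{2209} + 16 \cdot 47^{2}\right) + 3514 = \left(-16 + 47 - \frac{32}{2209} + 16 \cdot 2209\right) + 3514 = \left(-16 + 47 - \frac{32}{2209} + 35344\right) + 3514 = \frac{78143343}{2209} + 3514 = \frac{85905769}{2209}$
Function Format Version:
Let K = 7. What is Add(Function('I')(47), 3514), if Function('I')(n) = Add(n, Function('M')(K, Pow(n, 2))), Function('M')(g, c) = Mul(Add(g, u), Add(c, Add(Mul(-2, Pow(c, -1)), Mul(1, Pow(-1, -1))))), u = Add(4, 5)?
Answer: Rational(85905769, 2209) ≈ 38889.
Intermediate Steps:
u = 9
Function('M')(g, c) = Mul(Add(9, g), Add(-1, c, Mul(-2, Pow(c, -1)))) (Function('M')(g, c) = Mul(Add(g, 9), Add(c, Add(Mul(-2, Pow(c, -1)), Mul(1, Pow(-1, -1))))) = Mul(Add(9, g), Add(c, Add(Mul(-2, Pow(c, -1)), Mul(1, -1)))) = Mul(Add(9, g), Add(c, Add(Mul(-2, Pow(c, -1)), -1))) = Mul(Add(9, g), Add(c, Add(-1, Mul(-2, Pow(c, -1))))) = Mul(Add(9, g), Add(-1, c, Mul(-2, Pow(c, -1)))))
Function('I')(n) = Add(n, Mul(Pow(n, -2), Add(-32, Mul(Pow(n, 2), Add(-16, Mul(16, Pow(n, 2))))))) (Function('I')(n) = Add(n, Mul(Pow(Pow(n, 2), -1), Add(-18, Mul(-2, 7), Mul(Pow(n, 2), Add(-9, Mul(-1, 7), Mul(9, Pow(n, 2)), Mul(Pow(n, 2), 7)))))) = Add(n, Mul(Pow(n, -2), Add(-18, -14, Mul(Pow(n, 2), Add(-9, -7, Mul(9, Pow(n, 2)), Mul(7, Pow(n, 2))))))) = Add(n, Mul(Pow(n, -2), Add(-18, -14, Mul(Pow(n, 2), Add(-16, Mul(16, Pow(n, 2))))))) = Add(n, Mul(Pow(n, -2), Add(-32, Mul(Pow(n, 2), Add(-16, Mul(16, Pow(n, 2))))))))
Add(Function('I')(47), 3514) = Add(Add(-16, 47, Mul(-32, Pow(47, -2)), Mul(16, Pow(47, 2))), 3514) = Add(Add(-16, 47, Mul(-32, Rational(1, 2209)), Mul(16, 2209)), 3514) = Add(Add(-16, 47, Rational(-32, 2209), 35344), 3514) = Add(Rational(78143343, 2209), 3514) = Rational(85905769, 2209)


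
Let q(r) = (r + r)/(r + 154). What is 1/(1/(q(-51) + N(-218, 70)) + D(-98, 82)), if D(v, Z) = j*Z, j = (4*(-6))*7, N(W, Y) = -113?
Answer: -11741/161744119 ≈ -7.2590e-5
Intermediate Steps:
j = -168 (j = -24*7 = -168)
q(r) = 2*r/(154 + r) (q(r) = (2*r)/(154 + r) = 2*r/(154 + r))
D(v, Z) = -168*Z
1/(1/(q(-51) + N(-218, 70)) + D(-98, 82)) = 1/(1/(2*(-51)/(154 - 51) - 113) - 168*82) = 1/(1/(2*(-51)/103 - 113) - 13776) = 1/(1/(2*(-51)*(1/103) - 113) - 13776) = 1/(1/(-102/103 - 113) - 13776) = 1/(1/(-11741/103) - 13776) = 1/(-103/11741 - 13776) = 1/(-161744119/11741) = -11741/161744119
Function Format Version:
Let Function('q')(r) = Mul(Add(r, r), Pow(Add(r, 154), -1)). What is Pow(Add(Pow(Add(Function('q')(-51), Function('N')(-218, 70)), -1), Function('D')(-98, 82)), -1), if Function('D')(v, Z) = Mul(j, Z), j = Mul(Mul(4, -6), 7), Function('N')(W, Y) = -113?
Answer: Rational(-11741, 161744119) ≈ -7.2590e-5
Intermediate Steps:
j = -168 (j = Mul(-24, 7) = -168)
Function('q')(r) = Mul(2, r, Pow(Add(154, r), -1)) (Function('q')(r) = Mul(Mul(2, r), Pow(Add(154, r), -1)) = Mul(2, r, Pow(Add(154, r), -1)))
Function('D')(v, Z) = Mul(-168, Z)
Pow(Add(Pow(Add(Function('q')(-51), Function('N')(-218, 70)), -1), Function('D')(-98, 82)), -1) = Pow(Add(Pow(Add(Mul(2, -51, Pow(Add(154, -51), -1)), -113), -1), Mul(-168, 82)), -1) = Pow(Add(Pow(Add(Mul(2, -51, Pow(103, -1)), -113), -1), -13776), -1) = Pow(Add(Pow(Add(Mul(2, -51, Rational(1, 103)), -113), -1), -13776), -1) = Pow(Add(Pow(Add(Rational(-102, 103), -113), -1), -13776), -1) = Pow(Add(Pow(Rational(-11741, 103), -1), -13776), -1) = Pow(Add(Rational(-103, 11741), -13776), -1) = Pow(Rational(-161744119, 11741), -1) = Rational(-11741, 161744119)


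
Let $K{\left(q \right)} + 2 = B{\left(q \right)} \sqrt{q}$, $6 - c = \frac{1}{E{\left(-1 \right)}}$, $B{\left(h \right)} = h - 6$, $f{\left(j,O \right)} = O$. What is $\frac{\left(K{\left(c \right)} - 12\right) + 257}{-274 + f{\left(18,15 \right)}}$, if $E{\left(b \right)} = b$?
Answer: $- \frac{243}{259} - \frac{\sqrt{7}}{259} \approx -0.94844$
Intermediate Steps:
$B{\left(h \right)} = -6 + h$ ($B{\left(h \right)} = h - 6 = -6 + h$)
$c = 7$ ($c = 6 - \frac{1}{-1} = 6 - -1 = 6 + 1 = 7$)
$K{\left(q \right)} = -2 + \sqrt{q} \left(-6 + q\right)$ ($K{\left(q \right)} = -2 + \left(-6 + q\right) \sqrt{q} = -2 + \sqrt{q} \left(-6 + q\right)$)
$\frac{\left(K{\left(c \right)} - 12\right) + 257}{-274 + f{\left(18,15 \right)}} = \frac{\left(\left(-2 + \sqrt{7} \left(-6 + 7\right)\right) - 12\right) + 257}{-274 + 15} = \frac{\left(\left(-2 + \sqrt{7} \cdot 1\right) - 12\right) + 257}{-259} = \left(\left(\left(-2 + \sqrt{7}\right) - 12\right) + 257\right) \left(- \frac{1}{259}\right) = \left(\left(-14 + \sqrt{7}\right) + 257\right) \left(- \frac{1}{259}\right) = \left(243 + \sqrt{7}\right) \left(- \frac{1}{259}\right) = - \frac{243}{259} - \frac{\sqrt{7}}{259}$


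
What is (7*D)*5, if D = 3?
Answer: 105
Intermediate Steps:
(7*D)*5 = (7*3)*5 = 21*5 = 105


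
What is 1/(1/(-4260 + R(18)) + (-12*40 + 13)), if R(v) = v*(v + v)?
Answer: -3612/1686805 ≈ -0.0021413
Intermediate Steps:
R(v) = 2*v² (R(v) = v*(2*v) = 2*v²)
1/(1/(-4260 + R(18)) + (-12*40 + 13)) = 1/(1/(-4260 + 2*18²) + (-12*40 + 13)) = 1/(1/(-4260 + 2*324) + (-480 + 13)) = 1/(1/(-4260 + 648) - 467) = 1/(1/(-3612) - 467) = 1/(-1/3612 - 467) = 1/(-1686805/3612) = -3612/1686805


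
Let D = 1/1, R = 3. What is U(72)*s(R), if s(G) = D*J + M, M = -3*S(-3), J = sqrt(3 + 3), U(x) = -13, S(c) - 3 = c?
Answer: -13*sqrt(6) ≈ -31.843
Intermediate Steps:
S(c) = 3 + c
D = 1 (D = 1*1 = 1)
J = sqrt(6) ≈ 2.4495
M = 0 (M = -3*(3 - 3) = -3*0 = 0)
s(G) = sqrt(6) (s(G) = 1*sqrt(6) + 0 = sqrt(6) + 0 = sqrt(6))
U(72)*s(R) = -13*sqrt(6)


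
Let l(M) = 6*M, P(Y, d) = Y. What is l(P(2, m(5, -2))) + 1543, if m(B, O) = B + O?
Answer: 1555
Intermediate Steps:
l(P(2, m(5, -2))) + 1543 = 6*2 + 1543 = 12 + 1543 = 1555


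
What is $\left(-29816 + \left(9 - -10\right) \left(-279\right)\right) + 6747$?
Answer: $-28370$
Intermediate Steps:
$\left(-29816 + \left(9 - -10\right) \left(-279\right)\right) + 6747 = \left(-29816 + \left(9 + 10\right) \left(-279\right)\right) + 6747 = \left(-29816 + 19 \left(-279\right)\right) + 6747 = \left(-29816 - 5301\right) + 6747 = -35117 + 6747 = -28370$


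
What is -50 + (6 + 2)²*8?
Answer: 462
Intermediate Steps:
-50 + (6 + 2)²*8 = -50 + 8²*8 = -50 + 64*8 = -50 + 512 = 462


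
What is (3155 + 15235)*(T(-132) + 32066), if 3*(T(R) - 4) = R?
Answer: 588958140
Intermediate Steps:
T(R) = 4 + R/3
(3155 + 15235)*(T(-132) + 32066) = (3155 + 15235)*((4 + (1/3)*(-132)) + 32066) = 18390*((4 - 44) + 32066) = 18390*(-40 + 32066) = 18390*32026 = 588958140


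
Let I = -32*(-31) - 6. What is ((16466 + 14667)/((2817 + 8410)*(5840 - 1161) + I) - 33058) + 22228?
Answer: -568922817637/52532119 ≈ -10830.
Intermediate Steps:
I = 986 (I = 992 - 6 = 986)
((16466 + 14667)/((2817 + 8410)*(5840 - 1161) + I) - 33058) + 22228 = ((16466 + 14667)/((2817 + 8410)*(5840 - 1161) + 986) - 33058) + 22228 = (31133/(11227*4679 + 986) - 33058) + 22228 = (31133/(52531133 + 986) - 33058) + 22228 = (31133/52532119 - 33058) + 22228 = -1736606758769/52532119 + 22228 = -568922817637/52532119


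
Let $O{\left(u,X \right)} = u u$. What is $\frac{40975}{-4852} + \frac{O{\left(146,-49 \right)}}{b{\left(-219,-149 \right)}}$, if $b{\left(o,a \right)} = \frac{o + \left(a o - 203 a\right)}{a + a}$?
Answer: $- \frac{33388171661}{304021468} \approx -109.82$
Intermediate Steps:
$b{\left(o,a \right)} = \frac{o - 203 a + a o}{2 a}$ ($b{\left(o,a \right)} = \frac{o + \left(- 203 a + a o\right)}{2 a} = \left(o - 203 a + a o\right) \frac{1}{2 a} = \frac{o - 203 a + a o}{2 a}$)
$O{\left(u,X \right)} = u^{2}$
$\frac{40975}{-4852} + \frac{O{\left(146,-49 \right)}}{b{\left(-219,-149 \right)}} = \frac{40975}{-4852} + \frac{146^{2}}{\frac{1}{2} \frac{1}{-149} \left(-219 - 149 \left(-203 - 219\right)\right)} = 40975 \left(- \frac{1}{4852}\right) + \frac{21316}{\frac{1}{2} \left(- \frac{1}{149}\right) \left(-219 - -62878\right)} = - \frac{40975}{4852} + \frac{21316}{\frac{1}{2} \left(- \frac{1}{149}\right) \left(-219 + 62878\right)} = - \frac{40975}{4852} + \frac{21316}{\frac{1}{2} \left(- \frac{1}{149}\right) 62659} = - \frac{40975}{4852} + \frac{21316}{- \frac{62659}{298}} = - \frac{40975}{4852} + 21316 \left(- \frac{298}{62659}\right) = - \frac{40975}{4852} - \frac{6352168}{62659} = - \frac{33388171661}{304021468}$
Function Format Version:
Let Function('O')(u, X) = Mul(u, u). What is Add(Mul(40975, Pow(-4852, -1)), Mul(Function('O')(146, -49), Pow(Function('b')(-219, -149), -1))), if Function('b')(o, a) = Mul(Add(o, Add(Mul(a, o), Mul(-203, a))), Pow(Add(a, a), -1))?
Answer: Rational(-33388171661, 304021468) ≈ -109.82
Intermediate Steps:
Function('b')(o, a) = Mul(Rational(1, 2), Pow(a, -1), Add(o, Mul(-203, a), Mul(a, o))) (Function('b')(o, a) = Mul(Add(o, Add(Mul(-203, a), Mul(a, o))), Pow(Mul(2, a), -1)) = Mul(Add(o, Mul(-203, a), Mul(a, o)), Mul(Rational(1, 2), Pow(a, -1))) = Mul(Rational(1, 2), Pow(a, -1), Add(o, Mul(-203, a), Mul(a, o))))
Function('O')(u, X) = Pow(u, 2)
Add(Mul(40975, Pow(-4852, -1)), Mul(Function('O')(146, -49), Pow(Function('b')(-219, -149), -1))) = Add(Mul(40975, Pow(-4852, -1)), Mul(Pow(146, 2), Pow(Mul(Rational(1, 2), Pow(-149, -1), Add(-219, Mul(-149, Add(-203, -219)))), -1))) = Add(Mul(40975, Rational(-1, 4852)), Mul(21316, Pow(Mul(Rational(1, 2), Rational(-1, 149), Add(-219, Mul(-149, -422))), -1))) = Add(Rational(-40975, 4852), Mul(21316, Pow(Mul(Rational(1, 2), Rational(-1, 149), Add(-219, 62878)), -1))) = Add(Rational(-40975, 4852), Mul(21316, Pow(Mul(Rational(1, 2), Rational(-1, 149), 62659), -1))) = Add(Rational(-40975, 4852), Mul(21316, Pow(Rational(-62659, 298), -1))) = Add(Rational(-40975, 4852), Mul(21316, Rational(-298, 62659))) = Add(Rational(-40975, 4852), Rational(-6352168, 62659)) = Rational(-33388171661, 304021468)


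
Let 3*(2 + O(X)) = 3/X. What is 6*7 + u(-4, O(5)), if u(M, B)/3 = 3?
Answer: 51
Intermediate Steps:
O(X) = -2 + 1/X (O(X) = -2 + (3/X)/3 = -2 + 1/X)
u(M, B) = 9 (u(M, B) = 3*3 = 9)
6*7 + u(-4, O(5)) = 6*7 + 9 = 42 + 9 = 51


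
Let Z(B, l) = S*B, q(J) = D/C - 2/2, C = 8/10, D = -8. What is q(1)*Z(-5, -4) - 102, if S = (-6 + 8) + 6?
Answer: 338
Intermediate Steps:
C = ⅘ (C = 8*(⅒) = ⅘ ≈ 0.80000)
S = 8 (S = 2 + 6 = 8)
q(J) = -11 (q(J) = -8/⅘ - 2/2 = -8*5/4 - 2*½ = -10 - 1 = -11)
Z(B, l) = 8*B
q(1)*Z(-5, -4) - 102 = -88*(-5) - 102 = -11*(-40) - 102 = 440 - 102 = 338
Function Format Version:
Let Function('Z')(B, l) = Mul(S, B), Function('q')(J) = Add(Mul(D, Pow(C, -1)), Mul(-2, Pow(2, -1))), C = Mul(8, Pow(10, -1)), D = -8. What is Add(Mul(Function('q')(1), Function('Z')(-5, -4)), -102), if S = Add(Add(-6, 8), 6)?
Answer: 338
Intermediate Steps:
C = Rational(4, 5) (C = Mul(8, Rational(1, 10)) = Rational(4, 5) ≈ 0.80000)
S = 8 (S = Add(2, 6) = 8)
Function('q')(J) = -11 (Function('q')(J) = Add(Mul(-8, Pow(Rational(4, 5), -1)), Mul(-2, Pow(2, -1))) = Add(Mul(-8, Rational(5, 4)), Mul(-2, Rational(1, 2))) = Add(-10, -1) = -11)
Function('Z')(B, l) = Mul(8, B)
Add(Mul(Function('q')(1), Function('Z')(-5, -4)), -102) = Add(Mul(-11, Mul(8, -5)), -102) = Add(Mul(-11, -40), -102) = Add(440, -102) = 338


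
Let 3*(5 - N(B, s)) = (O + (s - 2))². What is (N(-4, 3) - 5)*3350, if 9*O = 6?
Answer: -83750/27 ≈ -3101.9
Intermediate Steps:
O = ⅔ (O = (⅑)*6 = ⅔ ≈ 0.66667)
N(B, s) = 5 - (-4/3 + s)²/3 (N(B, s) = 5 - (⅔ + (s - 2))²/3 = 5 - (⅔ + (-2 + s))²/3 = 5 - (-4/3 + s)²/3)
(N(-4, 3) - 5)*3350 = ((5 - (-4 + 3*3)²/27) - 5)*3350 = ((5 - (-4 + 9)²/27) - 5)*3350 = ((5 - 1/27*5²) - 5)*3350 = ((5 - 1/27*25) - 5)*3350 = ((5 - 25/27) - 5)*3350 = (110/27 - 5)*3350 = -25/27*3350 = -83750/27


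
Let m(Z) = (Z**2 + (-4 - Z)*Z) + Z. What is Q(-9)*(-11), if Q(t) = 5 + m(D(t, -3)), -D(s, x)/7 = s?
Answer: 2024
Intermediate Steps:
D(s, x) = -7*s
m(Z) = Z + Z**2 + Z*(-4 - Z) (m(Z) = (Z**2 + Z*(-4 - Z)) + Z = Z + Z**2 + Z*(-4 - Z))
Q(t) = 5 + 21*t (Q(t) = 5 - (-21)*t = 5 + 21*t)
Q(-9)*(-11) = (5 + 21*(-9))*(-11) = (5 - 189)*(-11) = -184*(-11) = 2024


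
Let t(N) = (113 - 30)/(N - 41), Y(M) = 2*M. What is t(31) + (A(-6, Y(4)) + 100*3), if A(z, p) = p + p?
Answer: 3077/10 ≈ 307.70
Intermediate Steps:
t(N) = 83/(-41 + N)
A(z, p) = 2*p
t(31) + (A(-6, Y(4)) + 100*3) = 83/(-41 + 31) + (2*(2*4) + 100*3) = 83/(-10) + (2*8 + 300) = 83*(-⅒) + (16 + 300) = -83/10 + 316 = 3077/10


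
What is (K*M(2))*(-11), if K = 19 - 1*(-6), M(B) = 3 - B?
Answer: -275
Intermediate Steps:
K = 25 (K = 19 + 6 = 25)
(K*M(2))*(-11) = (25*(3 - 1*2))*(-11) = (25*(3 - 2))*(-11) = (25*1)*(-11) = 25*(-11) = -275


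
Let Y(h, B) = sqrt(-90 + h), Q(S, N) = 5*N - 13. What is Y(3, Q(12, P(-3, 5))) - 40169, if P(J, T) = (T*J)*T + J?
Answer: -40169 + I*sqrt(87) ≈ -40169.0 + 9.3274*I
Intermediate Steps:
P(J, T) = J + J*T**2 (P(J, T) = (J*T)*T + J = J*T**2 + J = J + J*T**2)
Q(S, N) = -13 + 5*N
Y(3, Q(12, P(-3, 5))) - 40169 = sqrt(-90 + 3) - 40169 = sqrt(-87) - 40169 = I*sqrt(87) - 40169 = -40169 + I*sqrt(87)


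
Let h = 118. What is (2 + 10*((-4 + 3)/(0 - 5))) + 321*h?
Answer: 37882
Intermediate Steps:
(2 + 10*((-4 + 3)/(0 - 5))) + 321*h = (2 + 10*((-4 + 3)/(0 - 5))) + 321*118 = (2 + 10*(-1/(-5))) + 37878 = (2 + 10*(-1*(-⅕))) + 37878 = (2 + 10*(⅕)) + 37878 = (2 + 2) + 37878 = 4 + 37878 = 37882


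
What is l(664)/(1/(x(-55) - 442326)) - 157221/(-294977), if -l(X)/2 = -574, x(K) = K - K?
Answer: -149786443827075/294977 ≈ -5.0779e+8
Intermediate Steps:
x(K) = 0
l(X) = 1148 (l(X) = -2*(-574) = 1148)
l(664)/(1/(x(-55) - 442326)) - 157221/(-294977) = 1148/(1/(0 - 442326)) - 157221/(-294977) = 1148/(1/(-442326)) - 157221*(-1/294977) = 1148/(-1/442326) + 157221/294977 = 1148*(-442326) + 157221/294977 = -507790248 + 157221/294977 = -149786443827075/294977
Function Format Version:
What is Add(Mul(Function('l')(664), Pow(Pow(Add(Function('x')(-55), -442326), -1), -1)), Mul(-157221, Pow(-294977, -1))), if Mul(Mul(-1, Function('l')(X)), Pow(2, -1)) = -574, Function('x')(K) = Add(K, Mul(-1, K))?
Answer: Rational(-149786443827075, 294977) ≈ -5.0779e+8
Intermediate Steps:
Function('x')(K) = 0
Function('l')(X) = 1148 (Function('l')(X) = Mul(-2, -574) = 1148)
Add(Mul(Function('l')(664), Pow(Pow(Add(Function('x')(-55), -442326), -1), -1)), Mul(-157221, Pow(-294977, -1))) = Add(Mul(1148, Pow(Pow(Add(0, -442326), -1), -1)), Mul(-157221, Pow(-294977, -1))) = Add(Mul(1148, Pow(Pow(-442326, -1), -1)), Mul(-157221, Rational(-1, 294977))) = Add(Mul(1148, Pow(Rational(-1, 442326), -1)), Rational(157221, 294977)) = Add(Mul(1148, -442326), Rational(157221, 294977)) = Add(-507790248, Rational(157221, 294977)) = Rational(-149786443827075, 294977)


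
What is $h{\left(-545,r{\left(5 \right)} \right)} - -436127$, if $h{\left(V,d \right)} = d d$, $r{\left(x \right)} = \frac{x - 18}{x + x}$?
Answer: $\frac{43612869}{100} \approx 4.3613 \cdot 10^{5}$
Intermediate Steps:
$r{\left(x \right)} = \frac{-18 + x}{2 x}$
$h{\left(V,d \right)} = d^{2}$
$h{\left(-545,r{\left(5 \right)} \right)} - -436127 = \left(\frac{-18 + 5}{2 \cdot 5}\right)^{2} - -436127 = \left(\frac{1}{2} \cdot \frac{1}{5} \left(-13\right)\right)^{2} + 436127 = \left(- \frac{13}{10}\right)^{2} + 436127 = \frac{169}{100} + 436127 = \frac{43612869}{100}$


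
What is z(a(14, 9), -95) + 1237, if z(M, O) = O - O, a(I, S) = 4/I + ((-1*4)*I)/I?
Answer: 1237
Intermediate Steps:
a(I, S) = -4 + 4/I (a(I, S) = 4/I + (-4*I)/I = 4/I - 4 = -4 + 4/I)
z(M, O) = 0
z(a(14, 9), -95) + 1237 = 0 + 1237 = 1237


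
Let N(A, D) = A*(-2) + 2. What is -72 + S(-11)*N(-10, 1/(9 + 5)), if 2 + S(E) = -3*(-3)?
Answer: 82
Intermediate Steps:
S(E) = 7 (S(E) = -2 - 3*(-3) = -2 + 9 = 7)
N(A, D) = 2 - 2*A (N(A, D) = -2*A + 2 = 2 - 2*A)
-72 + S(-11)*N(-10, 1/(9 + 5)) = -72 + 7*(2 - 2*(-10)) = -72 + 7*(2 + 20) = -72 + 7*22 = -72 + 154 = 82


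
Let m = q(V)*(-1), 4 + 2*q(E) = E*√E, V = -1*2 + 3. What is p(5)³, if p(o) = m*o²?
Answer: 421875/8 ≈ 52734.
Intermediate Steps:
V = 1 (V = -2 + 3 = 1)
q(E) = -2 + E^(3/2)/2 (q(E) = -2 + (E*√E)/2 = -2 + E^(3/2)/2)
m = 3/2 (m = (-2 + 1^(3/2)/2)*(-1) = (-2 + (½)*1)*(-1) = (-2 + ½)*(-1) = -3/2*(-1) = 3/2 ≈ 1.5000)
p(o) = 3*o²/2
p(5)³ = ((3/2)*5²)³ = ((3/2)*25)³ = (75/2)³ = 421875/8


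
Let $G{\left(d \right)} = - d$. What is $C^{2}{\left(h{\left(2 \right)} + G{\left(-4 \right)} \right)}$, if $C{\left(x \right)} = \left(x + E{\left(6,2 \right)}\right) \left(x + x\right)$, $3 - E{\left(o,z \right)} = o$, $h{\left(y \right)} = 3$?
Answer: $3136$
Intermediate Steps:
$E{\left(o,z \right)} = 3 - o$
$C{\left(x \right)} = 2 x \left(-3 + x\right)$ ($C{\left(x \right)} = \left(x + \left(3 - 6\right)\right) \left(x + x\right) = \left(x + \left(3 - 6\right)\right) 2 x = \left(x - 3\right) 2 x = \left(-3 + x\right) 2 x = 2 x \left(-3 + x\right)$)
$C^{2}{\left(h{\left(2 \right)} + G{\left(-4 \right)} \right)} = \left(2 \left(3 - -4\right) \left(-3 + \left(3 - -4\right)\right)\right)^{2} = \left(2 \left(3 + 4\right) \left(-3 + \left(3 + 4\right)\right)\right)^{2} = \left(2 \cdot 7 \left(-3 + 7\right)\right)^{2} = \left(2 \cdot 7 \cdot 4\right)^{2} = 56^{2} = 3136$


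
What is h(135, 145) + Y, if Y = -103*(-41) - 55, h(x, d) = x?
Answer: 4303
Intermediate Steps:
Y = 4168 (Y = 4223 - 55 = 4168)
h(135, 145) + Y = 135 + 4168 = 4303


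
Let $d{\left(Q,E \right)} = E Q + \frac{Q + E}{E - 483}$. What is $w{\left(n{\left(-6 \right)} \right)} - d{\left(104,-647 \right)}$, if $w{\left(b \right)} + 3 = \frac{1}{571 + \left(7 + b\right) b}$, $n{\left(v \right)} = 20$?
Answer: $\frac{84471005407}{1255430} \approx 67285.0$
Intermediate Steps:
$d{\left(Q,E \right)} = E Q + \frac{E + Q}{-483 + E}$
$w{\left(b \right)} = -3 + \frac{1}{571 + b \left(7 + b\right)}$ ($w{\left(b \right)} = -3 + \frac{1}{571 + \left(7 + b\right) b} = -3 + \frac{1}{571 + b \left(7 + b\right)}$)
$w{\left(n{\left(-6 \right)} \right)} - d{\left(104,-647 \right)} = \frac{-1712 - 420 - 3 \cdot 20^{2}}{571 + 20^{2} + 7 \cdot 20} - \frac{-647 + 104 + 104 \left(-647\right)^{2} - \left(-312501\right) 104}{-483 - 647} = \frac{-1712 - 420 - 1200}{571 + 400 + 140} - \frac{-647 + 104 + 104 \cdot 418609 + 32500104}{-1130} = \frac{-1712 - 420 - 1200}{1111} - - \frac{-647 + 104 + 43535336 + 32500104}{1130} = \frac{1}{1111} \left(-3332\right) - \left(- \frac{1}{1130}\right) 76034897 = - \frac{3332}{1111} - - \frac{76034897}{1130} = - \frac{3332}{1111} + \frac{76034897}{1130} = \frac{84471005407}{1255430}$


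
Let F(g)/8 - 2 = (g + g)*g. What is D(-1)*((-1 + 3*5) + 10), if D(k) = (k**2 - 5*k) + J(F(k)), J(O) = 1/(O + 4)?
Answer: 434/3 ≈ 144.67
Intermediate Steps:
F(g) = 16 + 16*g**2 (F(g) = 16 + 8*((g + g)*g) = 16 + 8*((2*g)*g) = 16 + 8*(2*g**2) = 16 + 16*g**2)
J(O) = 1/(4 + O)
D(k) = k**2 + 1/(20 + 16*k**2) - 5*k (D(k) = (k**2 - 5*k) + 1/(4 + (16 + 16*k**2)) = (k**2 - 5*k) + 1/(20 + 16*k**2) = k**2 + 1/(20 + 16*k**2) - 5*k)
D(-1)*((-1 + 3*5) + 10) = ((1 + 4*(-1)*(-5 - 1)*(5 + 4*(-1)**2))/(4*(5 + 4*(-1)**2)))*((-1 + 3*5) + 10) = ((1 + 4*(-1)*(-6)*(5 + 4*1))/(4*(5 + 4*1)))*((-1 + 15) + 10) = ((1 + 4*(-1)*(-6)*(5 + 4))/(4*(5 + 4)))*(14 + 10) = ((1/4)*(1 + 4*(-1)*(-6)*9)/9)*24 = ((1/4)*(1/9)*(1 + 216))*24 = ((1/4)*(1/9)*217)*24 = (217/36)*24 = 434/3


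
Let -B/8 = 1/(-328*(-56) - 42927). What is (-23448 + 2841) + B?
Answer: -506087305/24559 ≈ -20607.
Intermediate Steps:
B = 8/24559 (B = -8/(-328*(-56) - 42927) = -8/(18368 - 42927) = -8/(-24559) = -8*(-1/24559) = 8/24559 ≈ 0.00032575)
(-23448 + 2841) + B = (-23448 + 2841) + 8/24559 = -20607 + 8/24559 = -506087305/24559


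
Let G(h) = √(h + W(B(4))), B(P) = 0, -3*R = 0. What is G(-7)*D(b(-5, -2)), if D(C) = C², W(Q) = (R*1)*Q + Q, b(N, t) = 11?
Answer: 121*I*√7 ≈ 320.14*I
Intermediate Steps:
R = 0 (R = -⅓*0 = 0)
W(Q) = Q (W(Q) = (0*1)*Q + Q = 0*Q + Q = 0 + Q = Q)
G(h) = √h (G(h) = √(h + 0) = √h)
G(-7)*D(b(-5, -2)) = √(-7)*11² = (I*√7)*121 = 121*I*√7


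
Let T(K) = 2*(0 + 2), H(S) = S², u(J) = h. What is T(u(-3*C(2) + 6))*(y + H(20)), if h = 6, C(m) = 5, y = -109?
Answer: 1164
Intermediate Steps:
u(J) = 6
T(K) = 4 (T(K) = 2*2 = 4)
T(u(-3*C(2) + 6))*(y + H(20)) = 4*(-109 + 20²) = 4*(-109 + 400) = 4*291 = 1164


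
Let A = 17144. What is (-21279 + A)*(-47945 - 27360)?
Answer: 311386175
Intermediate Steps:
(-21279 + A)*(-47945 - 27360) = (-21279 + 17144)*(-47945 - 27360) = -4135*(-75305) = 311386175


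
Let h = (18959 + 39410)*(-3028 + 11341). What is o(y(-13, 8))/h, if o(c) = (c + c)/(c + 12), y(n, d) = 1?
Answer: 2/6307879461 ≈ 3.1706e-10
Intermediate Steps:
o(c) = 2*c/(12 + c) (o(c) = (2*c)/(12 + c) = 2*c/(12 + c))
h = 485221497 (h = 58369*8313 = 485221497)
o(y(-13, 8))/h = (2*1/(12 + 1))/485221497 = (2*1/13)*(1/485221497) = (2*1*(1/13))*(1/485221497) = (2/13)*(1/485221497) = 2/6307879461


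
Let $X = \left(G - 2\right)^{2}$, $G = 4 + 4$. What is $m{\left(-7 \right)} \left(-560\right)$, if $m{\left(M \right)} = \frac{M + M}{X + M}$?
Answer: $\frac{7840}{29} \approx 270.34$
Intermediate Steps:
$G = 8$
$X = 36$ ($X = \left(8 - 2\right)^{2} = 6^{2} = 36$)
$m{\left(M \right)} = \frac{2 M}{36 + M}$ ($m{\left(M \right)} = \frac{M + M}{36 + M} = \frac{2 M}{36 + M}$)
$m{\left(-7 \right)} \left(-560\right) = 2 \left(-7\right) \frac{1}{36 - 7} \left(-560\right) = 2 \left(-7\right) \frac{1}{29} \left(-560\right) = \left(- \frac{14}{29}\right) \left(-560\right) = \frac{7840}{29}$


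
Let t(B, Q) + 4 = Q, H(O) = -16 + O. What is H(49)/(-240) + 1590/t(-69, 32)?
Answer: 31723/560 ≈ 56.648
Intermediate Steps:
t(B, Q) = -4 + Q
H(49)/(-240) + 1590/t(-69, 32) = (-16 + 49)/(-240) + 1590/(-4 + 32) = 33*(-1/240) + 1590/28 = -11/80 + 1590*(1/28) = -11/80 + 795/14 = 31723/560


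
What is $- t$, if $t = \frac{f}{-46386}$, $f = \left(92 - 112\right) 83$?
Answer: $- \frac{830}{23193} \approx -0.035787$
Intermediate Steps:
$f = -1660$ ($f = \left(-20\right) 83 = -1660$)
$t = \frac{830}{23193}$ ($t = - \frac{1660}{-46386} = \left(-1660\right) \left(- \frac{1}{46386}\right) = \frac{830}{23193} \approx 0.035787$)
$- t = \left(-1\right) \frac{830}{23193} = - \frac{830}{23193}$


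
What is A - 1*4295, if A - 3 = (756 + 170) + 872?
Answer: -2494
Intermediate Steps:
A = 1801 (A = 3 + ((756 + 170) + 872) = 3 + (926 + 872) = 3 + 1798 = 1801)
A - 1*4295 = 1801 - 1*4295 = 1801 - 4295 = -2494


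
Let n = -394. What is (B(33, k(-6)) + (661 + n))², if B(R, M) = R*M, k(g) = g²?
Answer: 2117025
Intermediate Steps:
B(R, M) = M*R
(B(33, k(-6)) + (661 + n))² = ((-6)²*33 + (661 - 394))² = (36*33 + 267)² = (1188 + 267)² = 1455² = 2117025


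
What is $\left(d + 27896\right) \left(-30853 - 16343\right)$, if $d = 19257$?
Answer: $-2225432988$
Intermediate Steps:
$\left(d + 27896\right) \left(-30853 - 16343\right) = \left(19257 + 27896\right) \left(-30853 - 16343\right) = 47153 \left(-47196\right) = -2225432988$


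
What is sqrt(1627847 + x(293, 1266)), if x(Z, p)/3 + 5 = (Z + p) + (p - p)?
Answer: sqrt(1632509) ≈ 1277.7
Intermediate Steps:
x(Z, p) = -15 + 3*Z + 3*p (x(Z, p) = -15 + 3*((Z + p) + (p - p)) = -15 + 3*((Z + p) + 0) = -15 + 3*(Z + p) = -15 + (3*Z + 3*p) = -15 + 3*Z + 3*p)
sqrt(1627847 + x(293, 1266)) = sqrt(1627847 + (-15 + 3*293 + 3*1266)) = sqrt(1627847 + (-15 + 879 + 3798)) = sqrt(1627847 + 4662) = sqrt(1632509)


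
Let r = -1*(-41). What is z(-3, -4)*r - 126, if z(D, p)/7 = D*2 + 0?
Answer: -1848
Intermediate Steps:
r = 41
z(D, p) = 14*D (z(D, p) = 7*(D*2 + 0) = 7*(2*D + 0) = 7*(2*D) = 14*D)
z(-3, -4)*r - 126 = (14*(-3))*41 - 126 = -42*41 - 126 = -1722 - 126 = -1848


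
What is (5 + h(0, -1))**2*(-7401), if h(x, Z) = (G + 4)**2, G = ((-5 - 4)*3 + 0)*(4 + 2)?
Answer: -4614160562361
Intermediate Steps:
G = -162 (G = (-9*3 + 0)*6 = (-27 + 0)*6 = -27*6 = -162)
h(x, Z) = 24964 (h(x, Z) = (-162 + 4)**2 = (-158)**2 = 24964)
(5 + h(0, -1))**2*(-7401) = (5 + 24964)**2*(-7401) = 24969**2*(-7401) = 623450961*(-7401) = -4614160562361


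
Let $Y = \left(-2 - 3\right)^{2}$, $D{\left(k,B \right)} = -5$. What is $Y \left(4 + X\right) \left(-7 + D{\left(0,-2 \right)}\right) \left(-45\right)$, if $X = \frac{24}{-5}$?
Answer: $-10800$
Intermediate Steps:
$X = - \frac{24}{5}$ ($X = 24 \left(- \frac{1}{5}\right) = - \frac{24}{5} \approx -4.8$)
$Y = 25$ ($Y = \left(-5\right)^{2} = 25$)
$Y \left(4 + X\right) \left(-7 + D{\left(0,-2 \right)}\right) \left(-45\right) = 25 \left(4 - \frac{24}{5}\right) \left(-7 - 5\right) \left(-45\right) = 25 \left(\left(- \frac{4}{5}\right) \left(-12\right)\right) \left(-45\right) = 25 \cdot \frac{48}{5} \left(-45\right) = 240 \left(-45\right) = -10800$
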